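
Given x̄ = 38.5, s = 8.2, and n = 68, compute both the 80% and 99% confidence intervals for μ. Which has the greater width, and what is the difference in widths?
99% CI is wider by 2.70

df = 67
80% CI: t* = 1.294, (37.21, 39.79), width = 2 · t* · s/√n = 2.57
99% CI: t* = 2.651, (35.86, 41.14), width = 2 · t* · s/√n = 5.27

The 99% CI is wider by 5.27 - 2.57 = 2.70.
Higher confidence requires a wider interval.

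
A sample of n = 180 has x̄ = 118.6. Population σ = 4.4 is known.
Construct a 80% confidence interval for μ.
(118.18, 119.02)

z-interval (σ known):
z* = 1.282 for 80% confidence

Margin of error = z* · σ/√n = 1.282 · 4.4/√180 = 0.42

CI: (118.6 - 0.42, 118.6 + 0.42) = (118.18, 119.02)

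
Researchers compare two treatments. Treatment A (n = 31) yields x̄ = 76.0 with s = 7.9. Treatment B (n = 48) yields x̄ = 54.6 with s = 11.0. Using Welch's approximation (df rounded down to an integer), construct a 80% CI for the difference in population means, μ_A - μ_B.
(18.65, 24.15)

Difference: x̄₁ - x̄₂ = 21.40
SE = √(s₁²/n₁ + s₂²/n₂) = √(7.9²/31 + 11.0²/48) = 2.1293
df = 76.05 → 76 (Welch–Satterthwaite, rounded down)
t* = 1.293

CI: 21.40 ± 1.293 · 2.1293 = 21.40 ± 2.75 = (18.65, 24.15)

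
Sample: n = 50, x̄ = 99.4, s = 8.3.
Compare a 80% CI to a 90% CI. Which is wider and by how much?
90% CI is wider by 0.89

df = 49
80% CI: t* = 1.299, (97.88, 100.92), width = 2 · t* · s/√n = 3.05
90% CI: t* = 1.677, (97.43, 101.37), width = 2 · t* · s/√n = 3.94

The 90% CI is wider by 3.94 - 3.05 = 0.89.
Higher confidence requires a wider interval.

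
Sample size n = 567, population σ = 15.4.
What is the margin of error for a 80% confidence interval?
Margin of error = 0.83

Margin of error = z* · σ/√n
= 1.282 · 15.4/√567
= 1.282 · 15.4/23.8118
= 0.83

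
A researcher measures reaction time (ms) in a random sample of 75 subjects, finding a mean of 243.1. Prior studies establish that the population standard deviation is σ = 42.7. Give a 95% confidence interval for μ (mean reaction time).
(233.44, 252.76)

z-interval (σ known):
z* = 1.960 for 95% confidence

Margin of error = z* · σ/√n = 1.960 · 42.7/√75 = 9.66

CI: (243.1 - 9.66, 243.1 + 9.66) = (233.44, 252.76)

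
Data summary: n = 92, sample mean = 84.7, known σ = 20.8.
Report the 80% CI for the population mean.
(81.92, 87.48)

z-interval (σ known):
z* = 1.282 for 80% confidence

Margin of error = z* · σ/√n = 1.282 · 20.8/√92 = 2.78

CI: (84.7 - 2.78, 84.7 + 2.78) = (81.92, 87.48)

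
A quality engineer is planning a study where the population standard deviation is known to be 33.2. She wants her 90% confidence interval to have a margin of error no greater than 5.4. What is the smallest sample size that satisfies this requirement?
n ≥ 103

For margin E ≤ 5.4:
n ≥ (z* · σ / E)²
n ≥ (1.645 · 33.2 / 5.4)²
n ≥ 102.29

Minimum n = 103 (rounding up)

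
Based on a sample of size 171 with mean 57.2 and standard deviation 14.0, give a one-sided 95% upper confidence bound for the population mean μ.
μ ≤ 58.97

Upper bound (one-sided):
t* = 1.654 (one-sided for 95%)
Upper bound = x̄ + t* · s/√n = 57.2 + 1.654 · 14.0/√171 = 58.97

We are 95% confident that μ ≤ 58.97.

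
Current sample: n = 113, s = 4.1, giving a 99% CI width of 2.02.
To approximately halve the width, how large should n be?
n ≈ 452

CI width ∝ 1/√n
To reduce width by factor 2, need √n to grow by 2 → need 2² = 4 times as many samples.

Current: n = 113, width = 2.02
New: n = 452, width ≈ 1.00

Width reduced by factor of 2.02/1.00 = 2.02.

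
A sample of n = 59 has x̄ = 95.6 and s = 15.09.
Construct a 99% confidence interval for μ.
(90.37, 100.83)

t-interval (σ unknown):
df = n - 1 = 58
t* = 2.663 for 99% confidence

Margin of error = t* · s/√n = 2.663 · 15.09/√59 = 5.23

CI: (90.37, 100.83)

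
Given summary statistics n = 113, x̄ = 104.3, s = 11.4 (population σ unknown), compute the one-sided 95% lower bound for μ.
μ ≥ 102.52

Lower bound (one-sided):
t* = 1.659 (one-sided for 95%)
Lower bound = x̄ - t* · s/√n = 104.3 - 1.659 · 11.4/√113 = 102.52

We are 95% confident that μ ≥ 102.52.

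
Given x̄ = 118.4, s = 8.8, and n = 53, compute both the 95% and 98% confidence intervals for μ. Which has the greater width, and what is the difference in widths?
98% CI is wider by 0.95

df = 52
95% CI: t* = 2.007, (115.97, 120.83), width = 2 · t* · s/√n = 4.85
98% CI: t* = 2.400, (115.50, 121.30), width = 2 · t* · s/√n = 5.80

The 98% CI is wider by 5.80 - 4.85 = 0.95.
Higher confidence requires a wider interval.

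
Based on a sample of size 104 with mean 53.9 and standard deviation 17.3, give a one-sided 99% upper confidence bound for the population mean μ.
μ ≤ 57.91

Upper bound (one-sided):
t* = 2.363 (one-sided for 99%)
Upper bound = x̄ + t* · s/√n = 53.9 + 2.363 · 17.3/√104 = 57.91

We are 99% confident that μ ≤ 57.91.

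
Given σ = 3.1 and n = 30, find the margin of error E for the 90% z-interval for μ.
Margin of error = 0.93

Margin of error = z* · σ/√n
= 1.645 · 3.1/√30
= 1.645 · 3.1/5.4772
= 0.93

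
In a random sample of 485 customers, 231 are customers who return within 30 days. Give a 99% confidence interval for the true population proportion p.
(0.418, 0.535)

Proportion CI:
p̂ = 231/485 = 0.47629
SE = √(p̂(1-p̂)/n) = √(0.47629 · 0.52371 / 485) = 0.02268

z* = 2.576
Margin = z* · SE = 2.576 · 0.02268 = 0.0584

CI: 0.47629 ± 0.0584 = (0.418, 0.535)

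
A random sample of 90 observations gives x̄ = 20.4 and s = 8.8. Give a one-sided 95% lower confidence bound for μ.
μ ≥ 18.86

Lower bound (one-sided):
t* = 1.662 (one-sided for 95%)
Lower bound = x̄ - t* · s/√n = 20.4 - 1.662 · 8.8/√90 = 18.86

We are 95% confident that μ ≥ 18.86.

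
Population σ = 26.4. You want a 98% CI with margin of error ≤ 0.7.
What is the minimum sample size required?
n ≥ 7696

For margin E ≤ 0.7:
n ≥ (z* · σ / E)²
n ≥ (2.326 · 26.4 / 0.7)²
n ≥ 7695.40

Minimum n = 7696 (rounding up)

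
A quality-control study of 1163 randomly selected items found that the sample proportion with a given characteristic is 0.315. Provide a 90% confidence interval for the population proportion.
(0.293, 0.337)

Proportion CI:
SE = √(p̂(1-p̂)/n) = √(0.315 · 0.685 / 1163) = 0.01362

z* = 1.645
Margin = z* · SE = 1.645 · 0.01362 = 0.0224

CI: 0.315 ± 0.0224 = (0.293, 0.337)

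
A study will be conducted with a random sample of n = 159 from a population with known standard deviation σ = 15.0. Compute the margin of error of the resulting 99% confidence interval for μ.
Margin of error = 3.06

Margin of error = z* · σ/√n
= 2.576 · 15.0/√159
= 2.576 · 15.0/12.6095
= 3.06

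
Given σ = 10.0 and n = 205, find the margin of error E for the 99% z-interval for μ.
Margin of error = 1.80

Margin of error = z* · σ/√n
= 2.576 · 10.0/√205
= 2.576 · 10.0/14.3178
= 1.80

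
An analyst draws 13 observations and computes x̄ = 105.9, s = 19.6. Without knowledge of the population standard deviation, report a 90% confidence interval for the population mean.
(96.21, 115.59)

t-interval (σ unknown):
df = n - 1 = 12
t* = 1.782 for 90% confidence

Margin of error = t* · s/√n = 1.782 · 19.6/√13 = 9.69

CI: (96.21, 115.59)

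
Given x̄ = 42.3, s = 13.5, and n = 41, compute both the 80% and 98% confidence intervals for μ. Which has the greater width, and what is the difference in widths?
98% CI is wider by 4.73

df = 40
80% CI: t* = 1.303, (39.55, 45.05), width = 2 · t* · s/√n = 5.49
98% CI: t* = 2.423, (37.19, 47.41), width = 2 · t* · s/√n = 10.22

The 98% CI is wider by 10.22 - 5.49 = 4.73.
Higher confidence requires a wider interval.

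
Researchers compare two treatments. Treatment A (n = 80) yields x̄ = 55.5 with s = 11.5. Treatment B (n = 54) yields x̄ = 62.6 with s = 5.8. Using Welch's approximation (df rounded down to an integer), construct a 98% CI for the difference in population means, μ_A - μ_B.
(-10.66, -3.54)

Difference: x̄₁ - x̄₂ = -7.10
SE = √(s₁²/n₁ + s₂²/n₂) = √(11.5²/80 + 5.8²/54) = 1.5087
df = 123.60 → 123 (Welch–Satterthwaite, rounded down)
t* = 2.357

CI: -7.10 ± 2.357 · 1.5087 = -7.10 ± 3.56 = (-10.66, -3.54)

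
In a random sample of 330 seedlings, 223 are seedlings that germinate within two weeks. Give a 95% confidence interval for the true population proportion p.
(0.625, 0.726)

Proportion CI:
p̂ = 223/330 = 0.67576
SE = √(p̂(1-p̂)/n) = √(0.67576 · 0.32424 / 330) = 0.02577

z* = 1.960
Margin = z* · SE = 1.960 · 0.02577 = 0.0505

CI: 0.67576 ± 0.0505 = (0.625, 0.726)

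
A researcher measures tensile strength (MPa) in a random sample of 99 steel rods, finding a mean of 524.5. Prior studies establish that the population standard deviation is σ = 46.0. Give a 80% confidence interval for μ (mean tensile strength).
(518.57, 530.43)

z-interval (σ known):
z* = 1.282 for 80% confidence

Margin of error = z* · σ/√n = 1.282 · 46.0/√99 = 5.93

CI: (524.5 - 5.93, 524.5 + 5.93) = (518.57, 530.43)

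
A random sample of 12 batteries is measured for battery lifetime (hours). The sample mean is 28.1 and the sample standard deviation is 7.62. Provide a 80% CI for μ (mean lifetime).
(25.10, 31.10)

t-interval (σ unknown):
df = n - 1 = 11
t* = 1.363 for 80% confidence

Margin of error = t* · s/√n = 1.363 · 7.62/√12 = 3.00

CI: (25.10, 31.10)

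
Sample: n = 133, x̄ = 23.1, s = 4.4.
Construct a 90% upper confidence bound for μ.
μ ≤ 23.59

Upper bound (one-sided):
t* = 1.288 (one-sided for 90%)
Upper bound = x̄ + t* · s/√n = 23.1 + 1.288 · 4.4/√133 = 23.59

We are 90% confident that μ ≤ 23.59.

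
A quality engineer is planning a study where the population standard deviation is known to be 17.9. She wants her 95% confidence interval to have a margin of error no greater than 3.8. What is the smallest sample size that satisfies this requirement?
n ≥ 86

For margin E ≤ 3.8:
n ≥ (z* · σ / E)²
n ≥ (1.960 · 17.9 / 3.8)²
n ≥ 85.24

Minimum n = 86 (rounding up)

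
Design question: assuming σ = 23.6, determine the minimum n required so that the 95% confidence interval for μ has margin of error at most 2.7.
n ≥ 294

For margin E ≤ 2.7:
n ≥ (z* · σ / E)²
n ≥ (1.960 · 23.6 / 2.7)²
n ≥ 293.50

Minimum n = 294 (rounding up)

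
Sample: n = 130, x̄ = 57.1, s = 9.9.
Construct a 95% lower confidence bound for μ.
μ ≥ 55.66

Lower bound (one-sided):
t* = 1.657 (one-sided for 95%)
Lower bound = x̄ - t* · s/√n = 57.1 - 1.657 · 9.9/√130 = 55.66

We are 95% confident that μ ≥ 55.66.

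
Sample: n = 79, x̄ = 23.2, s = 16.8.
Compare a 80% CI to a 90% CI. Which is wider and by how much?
90% CI is wider by 1.41

df = 78
80% CI: t* = 1.292, (20.76, 25.64), width = 2 · t* · s/√n = 4.88
90% CI: t* = 1.665, (20.05, 26.35), width = 2 · t* · s/√n = 6.29

The 90% CI is wider by 6.29 - 4.88 = 1.41.
Higher confidence requires a wider interval.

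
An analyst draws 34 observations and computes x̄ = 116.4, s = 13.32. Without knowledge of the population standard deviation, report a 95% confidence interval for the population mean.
(111.75, 121.05)

t-interval (σ unknown):
df = n - 1 = 33
t* = 2.035 for 95% confidence

Margin of error = t* · s/√n = 2.035 · 13.32/√34 = 4.65

CI: (111.75, 121.05)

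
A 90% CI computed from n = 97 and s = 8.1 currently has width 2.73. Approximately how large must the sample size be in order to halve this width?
n ≈ 388

CI width ∝ 1/√n
To reduce width by factor 2, need √n to grow by 2 → need 2² = 4 times as many samples.

Current: n = 97, width = 2.73
New: n = 388, width ≈ 1.36

Width reduced by factor of 2.73/1.36 = 2.01.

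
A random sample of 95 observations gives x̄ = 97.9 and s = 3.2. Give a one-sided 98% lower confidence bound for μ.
μ ≥ 97.22

Lower bound (one-sided):
t* = 2.083 (one-sided for 98%)
Lower bound = x̄ - t* · s/√n = 97.9 - 2.083 · 3.2/√95 = 97.22

We are 98% confident that μ ≥ 97.22.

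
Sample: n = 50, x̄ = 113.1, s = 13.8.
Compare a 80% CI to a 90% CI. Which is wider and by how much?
90% CI is wider by 1.48

df = 49
80% CI: t* = 1.299, (110.56, 115.64), width = 2 · t* · s/√n = 5.07
90% CI: t* = 1.677, (109.83, 116.37), width = 2 · t* · s/√n = 6.55

The 90% CI is wider by 6.55 - 5.07 = 1.48.
Higher confidence requires a wider interval.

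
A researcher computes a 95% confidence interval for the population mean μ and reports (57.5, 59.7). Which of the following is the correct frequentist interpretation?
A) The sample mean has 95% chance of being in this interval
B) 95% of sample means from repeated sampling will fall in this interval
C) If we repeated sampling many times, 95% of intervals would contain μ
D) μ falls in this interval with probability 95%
C

A) Wrong — x̄ is observed and sits in the interval by construction.
B) Wrong — coverage applies to intervals containing μ, not to future x̄ values.
C) Correct — this is the frequentist long-run coverage interpretation.
D) Wrong — μ is fixed; the randomness lives in the interval, not in μ.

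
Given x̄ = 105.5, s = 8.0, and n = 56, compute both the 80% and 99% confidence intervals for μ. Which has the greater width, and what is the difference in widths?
99% CI is wider by 2.93

df = 55
80% CI: t* = 1.297, (104.11, 106.89), width = 2 · t* · s/√n = 2.77
99% CI: t* = 2.668, (102.65, 108.35), width = 2 · t* · s/√n = 5.70

The 99% CI is wider by 5.70 - 2.77 = 2.93.
Higher confidence requires a wider interval.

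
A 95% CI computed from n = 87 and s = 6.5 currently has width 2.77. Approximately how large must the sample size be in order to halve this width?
n ≈ 348

CI width ∝ 1/√n
To reduce width by factor 2, need √n to grow by 2 → need 2² = 4 times as many samples.

Current: n = 87, width = 2.77
New: n = 348, width ≈ 1.37

Width reduced by factor of 2.77/1.37 = 2.02.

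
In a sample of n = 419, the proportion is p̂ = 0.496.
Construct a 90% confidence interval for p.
(0.456, 0.536)

Proportion CI:
SE = √(p̂(1-p̂)/n) = √(0.496 · 0.504 / 419) = 0.02443

z* = 1.645
Margin = z* · SE = 1.645 · 0.02443 = 0.0402

CI: 0.496 ± 0.0402 = (0.456, 0.536)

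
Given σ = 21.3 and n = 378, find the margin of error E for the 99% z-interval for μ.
Margin of error = 2.82

Margin of error = z* · σ/√n
= 2.576 · 21.3/√378
= 2.576 · 21.3/19.4422
= 2.82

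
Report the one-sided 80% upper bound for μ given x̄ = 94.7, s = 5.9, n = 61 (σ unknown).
μ ≤ 95.34

Upper bound (one-sided):
t* = 0.848 (one-sided for 80%)
Upper bound = x̄ + t* · s/√n = 94.7 + 0.848 · 5.9/√61 = 95.34

We are 80% confident that μ ≤ 95.34.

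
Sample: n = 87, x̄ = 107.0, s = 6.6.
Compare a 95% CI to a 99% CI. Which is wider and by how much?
99% CI is wider by 0.92

df = 86
95% CI: t* = 1.988, (105.59, 108.41), width = 2 · t* · s/√n = 2.81
99% CI: t* = 2.634, (105.14, 108.86), width = 2 · t* · s/√n = 3.73

The 99% CI is wider by 3.73 - 2.81 = 0.92.
Higher confidence requires a wider interval.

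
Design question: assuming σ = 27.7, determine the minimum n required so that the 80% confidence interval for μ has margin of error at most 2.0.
n ≥ 316

For margin E ≤ 2.0:
n ≥ (z* · σ / E)²
n ≥ (1.282 · 27.7 / 2.0)²
n ≥ 315.26

Minimum n = 316 (rounding up)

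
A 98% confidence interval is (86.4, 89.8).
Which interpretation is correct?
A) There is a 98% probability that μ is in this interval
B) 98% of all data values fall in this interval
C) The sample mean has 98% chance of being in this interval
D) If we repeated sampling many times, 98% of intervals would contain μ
D

A) Wrong — μ is fixed; the randomness lives in the interval, not in μ.
B) Wrong — a CI is about the parameter μ, not individual data values.
C) Wrong — x̄ is observed and sits in the interval by construction.
D) Correct — this is the frequentist long-run coverage interpretation.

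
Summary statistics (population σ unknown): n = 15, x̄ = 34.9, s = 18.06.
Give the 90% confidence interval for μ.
(26.69, 43.11)

t-interval (σ unknown):
df = n - 1 = 14
t* = 1.761 for 90% confidence

Margin of error = t* · s/√n = 1.761 · 18.06/√15 = 8.21

CI: (26.69, 43.11)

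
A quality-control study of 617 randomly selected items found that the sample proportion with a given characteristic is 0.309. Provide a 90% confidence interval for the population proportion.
(0.278, 0.340)

Proportion CI:
SE = √(p̂(1-p̂)/n) = √(0.309 · 0.691 / 617) = 0.01860

z* = 1.645
Margin = z* · SE = 1.645 · 0.01860 = 0.0306

CI: 0.309 ± 0.0306 = (0.278, 0.340)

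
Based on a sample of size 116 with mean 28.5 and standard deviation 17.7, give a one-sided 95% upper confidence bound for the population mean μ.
μ ≤ 31.22

Upper bound (one-sided):
t* = 1.658 (one-sided for 95%)
Upper bound = x̄ + t* · s/√n = 28.5 + 1.658 · 17.7/√116 = 31.22

We are 95% confident that μ ≤ 31.22.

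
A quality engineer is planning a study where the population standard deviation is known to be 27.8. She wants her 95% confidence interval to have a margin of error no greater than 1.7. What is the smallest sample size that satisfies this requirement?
n ≥ 1028

For margin E ≤ 1.7:
n ≥ (z* · σ / E)²
n ≥ (1.960 · 27.8 / 1.7)²
n ≥ 1027.32

Minimum n = 1028 (rounding up)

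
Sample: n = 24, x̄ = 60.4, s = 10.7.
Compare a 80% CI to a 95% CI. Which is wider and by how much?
95% CI is wider by 3.28

df = 23
80% CI: t* = 1.319, (57.52, 63.28), width = 2 · t* · s/√n = 5.76
95% CI: t* = 2.069, (55.88, 64.92), width = 2 · t* · s/√n = 9.04

The 95% CI is wider by 9.04 - 5.76 = 3.28.
Higher confidence requires a wider interval.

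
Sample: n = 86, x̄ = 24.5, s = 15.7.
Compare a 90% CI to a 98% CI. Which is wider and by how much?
98% CI is wider by 2.40

df = 85
90% CI: t* = 1.663, (21.68, 27.32), width = 2 · t* · s/√n = 5.63
98% CI: t* = 2.371, (20.49, 28.51), width = 2 · t* · s/√n = 8.03

The 98% CI is wider by 8.03 - 5.63 = 2.40.
Higher confidence requires a wider interval.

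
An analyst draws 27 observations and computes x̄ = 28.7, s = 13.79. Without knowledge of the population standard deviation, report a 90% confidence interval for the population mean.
(24.17, 33.23)

t-interval (σ unknown):
df = n - 1 = 26
t* = 1.706 for 90% confidence

Margin of error = t* · s/√n = 1.706 · 13.79/√27 = 4.53

CI: (24.17, 33.23)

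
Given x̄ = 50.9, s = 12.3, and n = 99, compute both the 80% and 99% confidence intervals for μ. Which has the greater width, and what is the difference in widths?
99% CI is wider by 3.30

df = 98
80% CI: t* = 1.290, (49.31, 52.49), width = 2 · t* · s/√n = 3.19
99% CI: t* = 2.627, (47.65, 54.15), width = 2 · t* · s/√n = 6.49

The 99% CI is wider by 6.49 - 3.19 = 3.30.
Higher confidence requires a wider interval.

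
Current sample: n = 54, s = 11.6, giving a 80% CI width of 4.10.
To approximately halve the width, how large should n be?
n ≈ 216

CI width ∝ 1/√n
To reduce width by factor 2, need √n to grow by 2 → need 2² = 4 times as many samples.

Current: n = 54, width = 4.10
New: n = 216, width ≈ 2.03

Width reduced by factor of 4.10/2.03 = 2.02.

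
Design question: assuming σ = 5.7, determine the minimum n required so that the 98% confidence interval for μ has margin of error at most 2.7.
n ≥ 25

For margin E ≤ 2.7:
n ≥ (z* · σ / E)²
n ≥ (2.326 · 5.7 / 2.7)²
n ≥ 24.11

Minimum n = 25 (rounding up)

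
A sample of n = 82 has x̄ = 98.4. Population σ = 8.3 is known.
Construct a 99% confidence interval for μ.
(96.04, 100.76)

z-interval (σ known):
z* = 2.576 for 99% confidence

Margin of error = z* · σ/√n = 2.576 · 8.3/√82 = 2.36

CI: (98.4 - 2.36, 98.4 + 2.36) = (96.04, 100.76)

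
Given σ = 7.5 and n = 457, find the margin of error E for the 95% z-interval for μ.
Margin of error = 0.69

Margin of error = z* · σ/√n
= 1.960 · 7.5/√457
= 1.960 · 7.5/21.3776
= 0.69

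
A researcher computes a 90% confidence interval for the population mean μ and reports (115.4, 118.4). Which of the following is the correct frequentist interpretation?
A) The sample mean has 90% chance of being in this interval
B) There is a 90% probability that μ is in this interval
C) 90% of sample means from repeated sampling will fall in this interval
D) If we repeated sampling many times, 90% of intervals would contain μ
D

A) Wrong — x̄ is observed and sits in the interval by construction.
B) Wrong — μ is fixed; the randomness lives in the interval, not in μ.
C) Wrong — coverage applies to intervals containing μ, not to future x̄ values.
D) Correct — this is the frequentist long-run coverage interpretation.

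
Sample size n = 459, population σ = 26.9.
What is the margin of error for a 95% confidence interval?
Margin of error = 2.46

Margin of error = z* · σ/√n
= 1.960 · 26.9/√459
= 1.960 · 26.9/21.4243
= 2.46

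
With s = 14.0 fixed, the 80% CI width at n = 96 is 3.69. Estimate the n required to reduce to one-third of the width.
n ≈ 864

CI width ∝ 1/√n
To reduce width by factor 3, need √n to grow by 3 → need 3² = 9 times as many samples.

Current: n = 96, width = 3.69
New: n = 864, width ≈ 1.22

Width reduced by factor of 3.69/1.22 = 3.02.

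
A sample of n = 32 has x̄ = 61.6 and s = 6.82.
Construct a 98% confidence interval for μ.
(58.64, 64.56)

t-interval (σ unknown):
df = n - 1 = 31
t* = 2.453 for 98% confidence

Margin of error = t* · s/√n = 2.453 · 6.82/√32 = 2.96

CI: (58.64, 64.56)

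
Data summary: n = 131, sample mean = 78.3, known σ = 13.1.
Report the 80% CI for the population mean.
(76.83, 79.77)

z-interval (σ known):
z* = 1.282 for 80% confidence

Margin of error = z* · σ/√n = 1.282 · 13.1/√131 = 1.47

CI: (78.3 - 1.47, 78.3 + 1.47) = (76.83, 79.77)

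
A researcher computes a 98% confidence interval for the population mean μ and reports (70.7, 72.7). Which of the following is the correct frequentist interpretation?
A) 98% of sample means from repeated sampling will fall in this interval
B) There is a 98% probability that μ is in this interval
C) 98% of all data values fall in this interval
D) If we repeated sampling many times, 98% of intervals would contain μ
D

A) Wrong — coverage applies to intervals containing μ, not to future x̄ values.
B) Wrong — μ is fixed; the randomness lives in the interval, not in μ.
C) Wrong — a CI is about the parameter μ, not individual data values.
D) Correct — this is the frequentist long-run coverage interpretation.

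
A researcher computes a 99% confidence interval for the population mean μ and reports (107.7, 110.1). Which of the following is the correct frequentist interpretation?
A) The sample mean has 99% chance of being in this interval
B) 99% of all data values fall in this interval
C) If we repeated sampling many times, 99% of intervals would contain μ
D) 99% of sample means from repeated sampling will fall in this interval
C

A) Wrong — x̄ is observed and sits in the interval by construction.
B) Wrong — a CI is about the parameter μ, not individual data values.
C) Correct — this is the frequentist long-run coverage interpretation.
D) Wrong — coverage applies to intervals containing μ, not to future x̄ values.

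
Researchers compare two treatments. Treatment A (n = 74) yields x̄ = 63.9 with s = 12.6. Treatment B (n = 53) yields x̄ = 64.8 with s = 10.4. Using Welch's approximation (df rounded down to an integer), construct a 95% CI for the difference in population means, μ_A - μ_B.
(-4.95, 3.15)

Difference: x̄₁ - x̄₂ = -0.90
SE = √(s₁²/n₁ + s₂²/n₂) = √(12.6²/74 + 10.4²/53) = 2.0460
df = 122.42 → 122 (Welch–Satterthwaite, rounded down)
t* = 1.980

CI: -0.90 ± 1.980 · 2.0460 = -0.90 ± 4.05 = (-4.95, 3.15)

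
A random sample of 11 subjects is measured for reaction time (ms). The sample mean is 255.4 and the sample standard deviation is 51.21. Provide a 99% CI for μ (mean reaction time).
(206.47, 304.33)

t-interval (σ unknown):
df = n - 1 = 10
t* = 3.169 for 99% confidence

Margin of error = t* · s/√n = 3.169 · 51.21/√11 = 48.93

CI: (206.47, 304.33)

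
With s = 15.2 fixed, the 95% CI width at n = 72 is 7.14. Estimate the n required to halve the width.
n ≈ 288

CI width ∝ 1/√n
To reduce width by factor 2, need √n to grow by 2 → need 2² = 4 times as many samples.

Current: n = 72, width = 7.14
New: n = 288, width ≈ 3.53

Width reduced by factor of 7.14/3.53 = 2.02.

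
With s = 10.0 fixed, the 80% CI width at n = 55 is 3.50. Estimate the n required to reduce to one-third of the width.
n ≈ 495

CI width ∝ 1/√n
To reduce width by factor 3, need √n to grow by 3 → need 3² = 9 times as many samples.

Current: n = 55, width = 3.50
New: n = 495, width ≈ 1.15

Width reduced by factor of 3.50/1.15 = 3.04.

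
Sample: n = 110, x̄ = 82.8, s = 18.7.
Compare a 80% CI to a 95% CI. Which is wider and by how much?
95% CI is wider by 2.47

df = 109
80% CI: t* = 1.289, (80.50, 85.10), width = 2 · t* · s/√n = 4.60
95% CI: t* = 1.982, (79.27, 86.33), width = 2 · t* · s/√n = 7.07

The 95% CI is wider by 7.07 - 4.60 = 2.47.
Higher confidence requires a wider interval.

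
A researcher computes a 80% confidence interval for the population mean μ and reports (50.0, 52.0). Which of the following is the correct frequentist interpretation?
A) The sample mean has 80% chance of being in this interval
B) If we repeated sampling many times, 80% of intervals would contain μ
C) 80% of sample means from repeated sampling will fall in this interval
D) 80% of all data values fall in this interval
B

A) Wrong — x̄ is observed and sits in the interval by construction.
B) Correct — this is the frequentist long-run coverage interpretation.
C) Wrong — coverage applies to intervals containing μ, not to future x̄ values.
D) Wrong — a CI is about the parameter μ, not individual data values.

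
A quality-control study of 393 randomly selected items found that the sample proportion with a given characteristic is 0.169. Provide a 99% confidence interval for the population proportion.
(0.120, 0.218)

Proportion CI:
SE = √(p̂(1-p̂)/n) = √(0.169 · 0.831 / 393) = 0.01890

z* = 2.576
Margin = z* · SE = 2.576 · 0.01890 = 0.0487

CI: 0.169 ± 0.0487 = (0.120, 0.218)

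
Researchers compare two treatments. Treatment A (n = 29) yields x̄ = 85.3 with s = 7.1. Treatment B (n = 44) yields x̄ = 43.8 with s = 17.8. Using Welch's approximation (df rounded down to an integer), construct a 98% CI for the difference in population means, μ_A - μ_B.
(34.35, 48.65)

Difference: x̄₁ - x̄₂ = 41.50
SE = √(s₁²/n₁ + s₂²/n₂) = √(7.1²/29 + 17.8²/44) = 2.9898
df = 60.82 → 60 (Welch–Satterthwaite, rounded down)
t* = 2.390

CI: 41.50 ± 2.390 · 2.9898 = 41.50 ± 7.15 = (34.35, 48.65)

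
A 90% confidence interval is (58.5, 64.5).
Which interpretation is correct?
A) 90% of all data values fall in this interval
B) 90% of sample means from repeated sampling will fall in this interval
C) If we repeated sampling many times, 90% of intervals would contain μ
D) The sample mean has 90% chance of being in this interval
C

A) Wrong — a CI is about the parameter μ, not individual data values.
B) Wrong — coverage applies to intervals containing μ, not to future x̄ values.
C) Correct — this is the frequentist long-run coverage interpretation.
D) Wrong — x̄ is observed and sits in the interval by construction.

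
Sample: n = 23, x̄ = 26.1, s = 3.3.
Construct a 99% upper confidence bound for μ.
μ ≤ 27.83

Upper bound (one-sided):
t* = 2.508 (one-sided for 99%)
Upper bound = x̄ + t* · s/√n = 26.1 + 2.508 · 3.3/√23 = 27.83

We are 99% confident that μ ≤ 27.83.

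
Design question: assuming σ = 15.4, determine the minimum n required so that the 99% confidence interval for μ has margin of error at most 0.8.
n ≥ 2459

For margin E ≤ 0.8:
n ≥ (z* · σ / E)²
n ≥ (2.576 · 15.4 / 0.8)²
n ≥ 2458.97

Minimum n = 2459 (rounding up)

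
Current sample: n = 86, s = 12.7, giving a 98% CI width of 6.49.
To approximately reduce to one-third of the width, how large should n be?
n ≈ 774

CI width ∝ 1/√n
To reduce width by factor 3, need √n to grow by 3 → need 3² = 9 times as many samples.

Current: n = 86, width = 6.49
New: n = 774, width ≈ 2.13

Width reduced by factor of 6.49/2.13 = 3.05.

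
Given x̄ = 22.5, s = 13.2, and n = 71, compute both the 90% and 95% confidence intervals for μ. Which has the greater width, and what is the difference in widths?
95% CI is wider by 1.03

df = 70
90% CI: t* = 1.667, (19.89, 25.11), width = 2 · t* · s/√n = 5.22
95% CI: t* = 1.994, (19.38, 25.62), width = 2 · t* · s/√n = 6.25

The 95% CI is wider by 6.25 - 5.22 = 1.03.
Higher confidence requires a wider interval.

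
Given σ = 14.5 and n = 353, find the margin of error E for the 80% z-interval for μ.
Margin of error = 0.99

Margin of error = z* · σ/√n
= 1.282 · 14.5/√353
= 1.282 · 14.5/18.7883
= 0.99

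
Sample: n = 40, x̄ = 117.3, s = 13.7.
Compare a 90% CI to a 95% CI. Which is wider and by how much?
95% CI is wider by 1.46

df = 39
90% CI: t* = 1.685, (113.65, 120.95), width = 2 · t* · s/√n = 7.30
95% CI: t* = 2.023, (112.92, 121.68), width = 2 · t* · s/√n = 8.76

The 95% CI is wider by 8.76 - 7.30 = 1.46.
Higher confidence requires a wider interval.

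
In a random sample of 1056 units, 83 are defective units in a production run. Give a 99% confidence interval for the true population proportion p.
(0.057, 0.100)

Proportion CI:
p̂ = 83/1056 = 0.07860
SE = √(p̂(1-p̂)/n) = √(0.07860 · 0.92140 / 1056) = 0.00828

z* = 2.576
Margin = z* · SE = 2.576 · 0.00828 = 0.0213

CI: 0.07860 ± 0.0213 = (0.057, 0.100)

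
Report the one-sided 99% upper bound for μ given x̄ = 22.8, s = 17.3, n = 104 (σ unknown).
μ ≤ 26.81

Upper bound (one-sided):
t* = 2.363 (one-sided for 99%)
Upper bound = x̄ + t* · s/√n = 22.8 + 2.363 · 17.3/√104 = 26.81

We are 99% confident that μ ≤ 26.81.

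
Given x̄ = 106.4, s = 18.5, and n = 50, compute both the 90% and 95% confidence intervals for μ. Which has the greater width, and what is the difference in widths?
95% CI is wider by 1.74

df = 49
90% CI: t* = 1.677, (102.01, 110.79), width = 2 · t* · s/√n = 8.78
95% CI: t* = 2.010, (101.14, 111.66), width = 2 · t* · s/√n = 10.52

The 95% CI is wider by 10.52 - 8.78 = 1.74.
Higher confidence requires a wider interval.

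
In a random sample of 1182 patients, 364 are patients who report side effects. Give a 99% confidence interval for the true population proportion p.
(0.273, 0.343)

Proportion CI:
p̂ = 364/1182 = 0.30795
SE = √(p̂(1-p̂)/n) = √(0.30795 · 0.69205 / 1182) = 0.01343

z* = 2.576
Margin = z* · SE = 2.576 · 0.01343 = 0.0346

CI: 0.30795 ± 0.0346 = (0.273, 0.343)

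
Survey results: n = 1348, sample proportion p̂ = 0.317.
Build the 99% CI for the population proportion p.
(0.284, 0.350)

Proportion CI:
SE = √(p̂(1-p̂)/n) = √(0.317 · 0.683 / 1348) = 0.01267

z* = 2.576
Margin = z* · SE = 2.576 · 0.01267 = 0.0326

CI: 0.317 ± 0.0326 = (0.284, 0.350)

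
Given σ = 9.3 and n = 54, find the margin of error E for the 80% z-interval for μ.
Margin of error = 1.62

Margin of error = z* · σ/√n
= 1.282 · 9.3/√54
= 1.282 · 9.3/7.3485
= 1.62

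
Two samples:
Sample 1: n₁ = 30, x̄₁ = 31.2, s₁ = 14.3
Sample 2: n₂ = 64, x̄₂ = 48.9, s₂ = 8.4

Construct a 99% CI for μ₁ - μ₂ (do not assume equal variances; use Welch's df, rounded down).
(-25.33, -10.07)

Difference: x̄₁ - x̄₂ = -17.70
SE = √(s₁²/n₁ + s₂²/n₂) = √(14.3²/30 + 8.4²/64) = 2.8140
df = 38.67 → 38 (Welch–Satterthwaite, rounded down)
t* = 2.712

CI: -17.70 ± 2.712 · 2.8140 = -17.70 ± 7.63 = (-25.33, -10.07)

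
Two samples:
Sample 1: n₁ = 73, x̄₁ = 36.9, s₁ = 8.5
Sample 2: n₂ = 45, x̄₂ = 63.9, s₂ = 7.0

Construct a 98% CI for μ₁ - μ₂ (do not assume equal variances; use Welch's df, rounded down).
(-30.41, -23.59)

Difference: x̄₁ - x̄₂ = -27.00
SE = √(s₁²/n₁ + s₂²/n₂) = √(8.5²/73 + 7.0²/45) = 1.4417
df = 106.55 → 106 (Welch–Satterthwaite, rounded down)
t* = 2.362

CI: -27.00 ± 2.362 · 1.4417 = -27.00 ± 3.41 = (-30.41, -23.59)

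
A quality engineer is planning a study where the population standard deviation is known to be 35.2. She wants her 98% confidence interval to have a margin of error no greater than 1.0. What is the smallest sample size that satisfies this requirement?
n ≥ 6704

For margin E ≤ 1.0:
n ≥ (z* · σ / E)²
n ≥ (2.326 · 35.2 / 1.0)²
n ≥ 6703.55

Minimum n = 6704 (rounding up)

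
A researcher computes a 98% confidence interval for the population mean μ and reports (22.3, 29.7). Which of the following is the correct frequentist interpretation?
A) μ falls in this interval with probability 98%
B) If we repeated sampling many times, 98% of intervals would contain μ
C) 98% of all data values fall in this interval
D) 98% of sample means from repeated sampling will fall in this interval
B

A) Wrong — μ is fixed; the randomness lives in the interval, not in μ.
B) Correct — this is the frequentist long-run coverage interpretation.
C) Wrong — a CI is about the parameter μ, not individual data values.
D) Wrong — coverage applies to intervals containing μ, not to future x̄ values.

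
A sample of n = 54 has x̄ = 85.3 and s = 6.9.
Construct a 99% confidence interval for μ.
(82.79, 87.81)

t-interval (σ unknown):
df = n - 1 = 53
t* = 2.672 for 99% confidence

Margin of error = t* · s/√n = 2.672 · 6.9/√54 = 2.51

CI: (82.79, 87.81)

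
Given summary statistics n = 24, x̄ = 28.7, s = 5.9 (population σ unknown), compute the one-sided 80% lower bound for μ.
μ ≥ 27.67

Lower bound (one-sided):
t* = 0.858 (one-sided for 80%)
Lower bound = x̄ - t* · s/√n = 28.7 - 0.858 · 5.9/√24 = 27.67

We are 80% confident that μ ≥ 27.67.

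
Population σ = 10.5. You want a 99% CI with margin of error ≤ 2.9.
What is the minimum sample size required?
n ≥ 87

For margin E ≤ 2.9:
n ≥ (z* · σ / E)²
n ≥ (2.576 · 10.5 / 2.9)²
n ≥ 86.99

Minimum n = 87 (rounding up)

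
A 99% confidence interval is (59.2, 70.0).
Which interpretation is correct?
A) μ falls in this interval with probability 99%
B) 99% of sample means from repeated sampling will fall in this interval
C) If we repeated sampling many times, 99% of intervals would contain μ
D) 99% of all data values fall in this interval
C

A) Wrong — μ is fixed; the randomness lives in the interval, not in μ.
B) Wrong — coverage applies to intervals containing μ, not to future x̄ values.
C) Correct — this is the frequentist long-run coverage interpretation.
D) Wrong — a CI is about the parameter μ, not individual data values.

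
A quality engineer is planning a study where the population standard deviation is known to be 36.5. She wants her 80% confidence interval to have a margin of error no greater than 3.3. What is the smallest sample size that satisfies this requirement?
n ≥ 202

For margin E ≤ 3.3:
n ≥ (z* · σ / E)²
n ≥ (1.282 · 36.5 / 3.3)²
n ≥ 201.06

Minimum n = 202 (rounding up)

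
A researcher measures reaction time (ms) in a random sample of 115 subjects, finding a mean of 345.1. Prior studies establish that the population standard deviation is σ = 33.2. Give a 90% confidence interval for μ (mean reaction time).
(340.01, 350.19)

z-interval (σ known):
z* = 1.645 for 90% confidence

Margin of error = z* · σ/√n = 1.645 · 33.2/√115 = 5.09

CI: (345.1 - 5.09, 345.1 + 5.09) = (340.01, 350.19)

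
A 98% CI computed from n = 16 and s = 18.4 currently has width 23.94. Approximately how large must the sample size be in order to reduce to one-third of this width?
n ≈ 144

CI width ∝ 1/√n
To reduce width by factor 3, need √n to grow by 3 → need 3² = 9 times as many samples.

Current: n = 16, width = 23.94
New: n = 144, width ≈ 7.22

Width reduced by factor of 23.94/7.22 = 3.32.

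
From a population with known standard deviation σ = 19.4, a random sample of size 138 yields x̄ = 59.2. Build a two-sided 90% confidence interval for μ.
(56.48, 61.92)

z-interval (σ known):
z* = 1.645 for 90% confidence

Margin of error = z* · σ/√n = 1.645 · 19.4/√138 = 2.72

CI: (59.2 - 2.72, 59.2 + 2.72) = (56.48, 61.92)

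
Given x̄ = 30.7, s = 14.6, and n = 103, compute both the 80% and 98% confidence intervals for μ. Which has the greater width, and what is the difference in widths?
98% CI is wider by 3.09

df = 102
80% CI: t* = 1.290, (28.84, 32.56), width = 2 · t* · s/√n = 3.71
98% CI: t* = 2.363, (27.30, 34.10), width = 2 · t* · s/√n = 6.80

The 98% CI is wider by 6.80 - 3.71 = 3.09.
Higher confidence requires a wider interval.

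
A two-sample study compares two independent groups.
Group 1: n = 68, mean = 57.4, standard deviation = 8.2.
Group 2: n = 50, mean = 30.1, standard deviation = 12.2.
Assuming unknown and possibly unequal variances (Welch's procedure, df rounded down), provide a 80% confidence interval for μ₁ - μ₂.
(24.73, 29.87)

Difference: x̄₁ - x̄₂ = 27.30
SE = √(s₁²/n₁ + s₂²/n₂) = √(8.2²/68 + 12.2²/50) = 1.9914
df = 80.47 → 80 (Welch–Satterthwaite, rounded down)
t* = 1.292

CI: 27.30 ± 1.292 · 1.9914 = 27.30 ± 2.57 = (24.73, 29.87)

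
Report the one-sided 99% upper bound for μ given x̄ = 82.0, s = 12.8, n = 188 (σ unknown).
μ ≤ 84.19

Upper bound (one-sided):
t* = 2.346 (one-sided for 99%)
Upper bound = x̄ + t* · s/√n = 82.0 + 2.346 · 12.8/√188 = 84.19

We are 99% confident that μ ≤ 84.19.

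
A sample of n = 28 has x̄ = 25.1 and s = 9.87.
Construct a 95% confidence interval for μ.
(21.27, 28.93)

t-interval (σ unknown):
df = n - 1 = 27
t* = 2.052 for 95% confidence

Margin of error = t* · s/√n = 2.052 · 9.87/√28 = 3.83

CI: (21.27, 28.93)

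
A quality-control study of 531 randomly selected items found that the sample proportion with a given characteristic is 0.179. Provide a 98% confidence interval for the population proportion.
(0.140, 0.218)

Proportion CI:
SE = √(p̂(1-p̂)/n) = √(0.179 · 0.821 / 531) = 0.01664

z* = 2.326
Margin = z* · SE = 2.326 · 0.01664 = 0.0387

CI: 0.179 ± 0.0387 = (0.140, 0.218)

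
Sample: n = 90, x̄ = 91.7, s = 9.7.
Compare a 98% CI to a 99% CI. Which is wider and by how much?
99% CI is wider by 0.54

df = 89
98% CI: t* = 2.369, (89.28, 94.12), width = 2 · t* · s/√n = 4.84
99% CI: t* = 2.632, (89.01, 94.39), width = 2 · t* · s/√n = 5.38

The 99% CI is wider by 5.38 - 4.84 = 0.54.
Higher confidence requires a wider interval.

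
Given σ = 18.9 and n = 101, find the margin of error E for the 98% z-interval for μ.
Margin of error = 4.37

Margin of error = z* · σ/√n
= 2.326 · 18.9/√101
= 2.326 · 18.9/10.0499
= 4.37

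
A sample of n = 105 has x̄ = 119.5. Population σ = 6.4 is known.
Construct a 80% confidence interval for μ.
(118.70, 120.30)

z-interval (σ known):
z* = 1.282 for 80% confidence

Margin of error = z* · σ/√n = 1.282 · 6.4/√105 = 0.80

CI: (119.5 - 0.80, 119.5 + 0.80) = (118.70, 120.30)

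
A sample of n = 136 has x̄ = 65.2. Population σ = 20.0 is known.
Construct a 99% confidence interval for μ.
(60.78, 69.62)

z-interval (σ known):
z* = 2.576 for 99% confidence

Margin of error = z* · σ/√n = 2.576 · 20.0/√136 = 4.42

CI: (65.2 - 4.42, 65.2 + 4.42) = (60.78, 69.62)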